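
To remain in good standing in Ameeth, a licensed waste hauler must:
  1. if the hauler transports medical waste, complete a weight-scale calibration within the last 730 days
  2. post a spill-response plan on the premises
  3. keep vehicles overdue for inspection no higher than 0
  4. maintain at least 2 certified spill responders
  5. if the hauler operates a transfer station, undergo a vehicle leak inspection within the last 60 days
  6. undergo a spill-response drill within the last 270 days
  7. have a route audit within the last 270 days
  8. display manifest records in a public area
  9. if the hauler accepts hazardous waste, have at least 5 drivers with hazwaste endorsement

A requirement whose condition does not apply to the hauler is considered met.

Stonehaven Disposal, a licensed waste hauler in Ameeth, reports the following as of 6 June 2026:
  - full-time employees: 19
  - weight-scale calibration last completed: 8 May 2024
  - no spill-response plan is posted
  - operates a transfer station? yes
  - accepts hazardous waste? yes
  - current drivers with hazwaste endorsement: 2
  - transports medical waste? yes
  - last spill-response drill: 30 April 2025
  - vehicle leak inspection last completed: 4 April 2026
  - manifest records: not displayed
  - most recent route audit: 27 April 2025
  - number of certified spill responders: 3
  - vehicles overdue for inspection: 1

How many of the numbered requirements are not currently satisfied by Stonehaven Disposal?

1. condition 'transports medical waste' holds; weight-scale calibration 759 days ago vs limit 730 → not met
2. spill-response plan absent → not met
3. vehicles overdue for inspection 1 > 0 → not met
4. certified spill responders 3 ≥ 2 → met
5. condition 'operates a transfer station' holds; vehicle leak inspection 63 days ago vs limit 60 → not met
6. spill-response drill 402 days ago vs limit 270 → not met
7. route audit 405 days ago vs limit 270 → not met
8. manifest records absent → not met
9. condition 'accepts hazardous waste' holds; drivers with hazwaste endorsement 2 < 5 → not met
Not met: 8 of 9

8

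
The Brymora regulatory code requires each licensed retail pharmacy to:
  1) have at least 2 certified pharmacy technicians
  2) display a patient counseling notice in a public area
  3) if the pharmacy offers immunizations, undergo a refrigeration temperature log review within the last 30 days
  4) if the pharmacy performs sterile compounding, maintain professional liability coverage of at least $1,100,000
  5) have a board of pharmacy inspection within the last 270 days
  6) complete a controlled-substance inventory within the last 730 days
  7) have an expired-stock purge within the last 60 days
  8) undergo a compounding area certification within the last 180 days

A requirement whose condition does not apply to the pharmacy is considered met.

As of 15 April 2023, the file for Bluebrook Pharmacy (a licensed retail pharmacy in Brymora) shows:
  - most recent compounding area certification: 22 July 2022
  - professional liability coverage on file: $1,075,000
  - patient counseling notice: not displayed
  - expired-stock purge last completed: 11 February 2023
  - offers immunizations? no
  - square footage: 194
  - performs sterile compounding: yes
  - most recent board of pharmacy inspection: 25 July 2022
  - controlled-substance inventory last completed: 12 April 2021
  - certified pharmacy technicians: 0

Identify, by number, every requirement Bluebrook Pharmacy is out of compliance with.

1. certified pharmacy technicians 0 < 2 → not met
2. patient counseling notice absent → not met
3. condition 'offers immunizations' does not hold → requirement n/a → met
4. condition 'performs sterile compounding' holds; professional liability coverage $1,075,000 < $1,100,000 → not met
5. board of pharmacy inspection 264 days ago vs limit 270 → met
6. controlled-substance inventory 733 days ago vs limit 730 → not met
7. expired-stock purge 63 days ago vs limit 60 → not met
8. compounding area certification 267 days ago vs limit 180 → not met
Not met: 1, 2, 4, 6, 7, 8

1, 2, 4, 6, 7, 8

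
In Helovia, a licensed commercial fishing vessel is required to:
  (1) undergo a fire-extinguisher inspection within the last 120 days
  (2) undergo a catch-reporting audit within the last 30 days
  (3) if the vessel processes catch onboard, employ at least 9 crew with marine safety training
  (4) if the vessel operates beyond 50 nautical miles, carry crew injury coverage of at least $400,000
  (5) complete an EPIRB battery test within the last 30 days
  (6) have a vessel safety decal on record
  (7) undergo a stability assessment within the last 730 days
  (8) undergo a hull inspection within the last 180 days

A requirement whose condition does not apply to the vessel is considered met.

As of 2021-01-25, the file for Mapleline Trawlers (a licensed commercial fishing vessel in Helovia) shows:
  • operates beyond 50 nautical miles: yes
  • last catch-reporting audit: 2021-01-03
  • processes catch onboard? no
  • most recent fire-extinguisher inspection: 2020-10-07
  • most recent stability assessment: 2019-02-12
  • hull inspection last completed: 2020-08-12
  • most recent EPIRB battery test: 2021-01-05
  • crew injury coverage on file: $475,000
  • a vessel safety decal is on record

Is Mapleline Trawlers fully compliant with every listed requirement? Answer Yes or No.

Yes

1. fire-extinguisher inspection 110 days ago vs limit 120 → met
2. catch-reporting audit 22 days ago vs limit 30 → met
3. condition 'processes catch onboard' does not hold → requirement n/a → met
4. condition 'operates beyond 50 nautical miles' holds; crew injury coverage $475,000 ≥ $400,000 → met
5. EPIRB battery test 20 days ago vs limit 30 → met
6. vessel safety decal present → met
7. stability assessment 713 days ago vs limit 730 → met
8. hull inspection 166 days ago vs limit 180 → met
All met.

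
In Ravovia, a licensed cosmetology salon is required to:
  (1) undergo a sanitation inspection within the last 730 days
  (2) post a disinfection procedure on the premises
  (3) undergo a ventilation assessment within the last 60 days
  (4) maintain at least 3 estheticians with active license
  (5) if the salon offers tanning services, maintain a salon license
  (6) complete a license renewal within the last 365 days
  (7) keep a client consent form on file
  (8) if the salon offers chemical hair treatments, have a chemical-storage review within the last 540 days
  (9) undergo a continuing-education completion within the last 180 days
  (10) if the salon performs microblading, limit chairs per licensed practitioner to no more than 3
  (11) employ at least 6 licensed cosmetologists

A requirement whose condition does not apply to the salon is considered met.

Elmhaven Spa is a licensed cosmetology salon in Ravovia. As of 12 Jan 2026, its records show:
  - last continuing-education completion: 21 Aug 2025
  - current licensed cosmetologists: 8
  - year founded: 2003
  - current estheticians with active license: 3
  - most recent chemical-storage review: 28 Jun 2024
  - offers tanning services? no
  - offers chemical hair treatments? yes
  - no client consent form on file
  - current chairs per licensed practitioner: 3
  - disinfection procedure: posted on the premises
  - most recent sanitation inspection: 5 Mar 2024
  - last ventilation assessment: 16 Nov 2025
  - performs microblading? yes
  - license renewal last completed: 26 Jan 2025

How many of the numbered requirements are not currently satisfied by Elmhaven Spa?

2

1. sanitation inspection 678 days ago vs limit 730 → met
2. disinfection procedure present → met
3. ventilation assessment 57 days ago vs limit 60 → met
4. estheticians with active license 3 ≥ 3 → met
5. condition 'offers tanning services' does not hold → requirement n/a → met
6. license renewal 351 days ago vs limit 365 → met
7. client consent form absent → not met
8. condition 'offers chemical hair treatments' holds; chemical-storage review 563 days ago vs limit 540 → not met
9. continuing-education completion 144 days ago vs limit 180 → met
10. condition 'performs microblading' holds; chairs per licensed practitioner 3 ≤ 3 → met
11. licensed cosmetologists 8 ≥ 6 → met
Not met: 2 of 11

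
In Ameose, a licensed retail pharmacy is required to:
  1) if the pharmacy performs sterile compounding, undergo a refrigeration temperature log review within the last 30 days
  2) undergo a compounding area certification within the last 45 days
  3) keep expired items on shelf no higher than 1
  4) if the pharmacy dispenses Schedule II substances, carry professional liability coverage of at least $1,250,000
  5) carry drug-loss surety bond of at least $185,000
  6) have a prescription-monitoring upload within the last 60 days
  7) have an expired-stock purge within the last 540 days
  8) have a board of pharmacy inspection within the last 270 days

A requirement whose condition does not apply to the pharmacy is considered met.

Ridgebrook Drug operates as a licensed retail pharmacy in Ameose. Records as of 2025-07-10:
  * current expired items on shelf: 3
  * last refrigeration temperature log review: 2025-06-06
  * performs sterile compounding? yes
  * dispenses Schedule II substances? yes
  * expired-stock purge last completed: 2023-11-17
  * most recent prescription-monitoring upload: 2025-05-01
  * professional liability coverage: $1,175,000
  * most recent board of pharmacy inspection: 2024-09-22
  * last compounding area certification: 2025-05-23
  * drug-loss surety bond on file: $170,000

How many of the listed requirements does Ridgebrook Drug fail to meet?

8

1. condition 'performs sterile compounding' holds; refrigeration temperature log review 34 days ago vs limit 30 → not met
2. compounding area certification 48 days ago vs limit 45 → not met
3. expired items on shelf 3 > 1 → not met
4. condition 'dispenses Schedule II substances' holds; professional liability coverage $1,175,000 < $1,250,000 → not met
5. drug-loss surety bond $170,000 < $185,000 → not met
6. prescription-monitoring upload 70 days ago vs limit 60 → not met
7. expired-stock purge 601 days ago vs limit 540 → not met
8. board of pharmacy inspection 291 days ago vs limit 270 → not met
Not met: 8 of 8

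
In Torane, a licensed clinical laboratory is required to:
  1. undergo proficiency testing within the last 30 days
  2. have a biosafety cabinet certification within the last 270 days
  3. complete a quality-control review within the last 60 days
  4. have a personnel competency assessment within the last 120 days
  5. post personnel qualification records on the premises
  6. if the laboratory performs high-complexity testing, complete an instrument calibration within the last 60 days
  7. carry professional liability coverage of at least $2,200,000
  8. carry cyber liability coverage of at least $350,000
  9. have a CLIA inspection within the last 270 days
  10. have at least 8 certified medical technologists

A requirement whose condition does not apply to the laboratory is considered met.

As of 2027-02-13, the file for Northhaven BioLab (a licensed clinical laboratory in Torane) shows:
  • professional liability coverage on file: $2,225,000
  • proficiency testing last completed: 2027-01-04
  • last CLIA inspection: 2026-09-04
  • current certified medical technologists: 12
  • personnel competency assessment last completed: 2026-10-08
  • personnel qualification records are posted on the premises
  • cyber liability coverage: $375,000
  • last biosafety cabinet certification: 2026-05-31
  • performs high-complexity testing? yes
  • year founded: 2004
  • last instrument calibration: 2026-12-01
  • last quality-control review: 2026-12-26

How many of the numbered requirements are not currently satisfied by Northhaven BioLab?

1. proficiency testing 40 days ago vs limit 30 → not met
2. biosafety cabinet certification 258 days ago vs limit 270 → met
3. quality-control review 49 days ago vs limit 60 → met
4. personnel competency assessment 128 days ago vs limit 120 → not met
5. personnel qualification records present → met
6. condition 'performs high-complexity testing' holds; instrument calibration 74 days ago vs limit 60 → not met
7. professional liability coverage $2,225,000 ≥ $2,200,000 → met
8. cyber liability coverage $375,000 ≥ $350,000 → met
9. CLIA inspection 162 days ago vs limit 270 → met
10. certified medical technologists 12 ≥ 8 → met
Not met: 3 of 10

3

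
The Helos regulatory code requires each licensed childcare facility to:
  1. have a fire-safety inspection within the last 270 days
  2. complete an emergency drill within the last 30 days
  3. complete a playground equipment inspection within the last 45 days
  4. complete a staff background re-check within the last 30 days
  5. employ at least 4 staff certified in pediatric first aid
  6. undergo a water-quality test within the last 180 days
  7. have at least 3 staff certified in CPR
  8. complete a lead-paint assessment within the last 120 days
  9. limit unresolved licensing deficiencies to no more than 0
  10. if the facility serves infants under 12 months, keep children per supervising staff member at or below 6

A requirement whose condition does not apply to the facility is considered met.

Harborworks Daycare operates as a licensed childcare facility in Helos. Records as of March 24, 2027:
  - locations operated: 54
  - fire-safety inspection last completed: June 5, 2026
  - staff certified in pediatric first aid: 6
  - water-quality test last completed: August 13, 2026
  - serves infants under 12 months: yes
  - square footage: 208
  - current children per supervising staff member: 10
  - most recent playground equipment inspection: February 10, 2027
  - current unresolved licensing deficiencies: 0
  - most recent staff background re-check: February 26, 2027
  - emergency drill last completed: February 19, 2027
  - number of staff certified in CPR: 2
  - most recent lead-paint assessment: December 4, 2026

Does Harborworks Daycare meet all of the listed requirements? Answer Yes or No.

1. fire-safety inspection 292 days ago vs limit 270 → not met
2. emergency drill 33 days ago vs limit 30 → not met
3. playground equipment inspection 42 days ago vs limit 45 → met
4. staff background re-check 26 days ago vs limit 30 → met
5. staff certified in pediatric first aid 6 ≥ 4 → met
6. water-quality test 223 days ago vs limit 180 → not met
7. staff certified in CPR 2 < 3 → not met
8. lead-paint assessment 110 days ago vs limit 120 → met
9. unresolved licensing deficiencies 0 ≤ 0 → met
10. condition 'serves infants under 12 months' holds; children per supervising staff member 10 > 6 → not met
Not met: 1, 2, 6, 7, 10

No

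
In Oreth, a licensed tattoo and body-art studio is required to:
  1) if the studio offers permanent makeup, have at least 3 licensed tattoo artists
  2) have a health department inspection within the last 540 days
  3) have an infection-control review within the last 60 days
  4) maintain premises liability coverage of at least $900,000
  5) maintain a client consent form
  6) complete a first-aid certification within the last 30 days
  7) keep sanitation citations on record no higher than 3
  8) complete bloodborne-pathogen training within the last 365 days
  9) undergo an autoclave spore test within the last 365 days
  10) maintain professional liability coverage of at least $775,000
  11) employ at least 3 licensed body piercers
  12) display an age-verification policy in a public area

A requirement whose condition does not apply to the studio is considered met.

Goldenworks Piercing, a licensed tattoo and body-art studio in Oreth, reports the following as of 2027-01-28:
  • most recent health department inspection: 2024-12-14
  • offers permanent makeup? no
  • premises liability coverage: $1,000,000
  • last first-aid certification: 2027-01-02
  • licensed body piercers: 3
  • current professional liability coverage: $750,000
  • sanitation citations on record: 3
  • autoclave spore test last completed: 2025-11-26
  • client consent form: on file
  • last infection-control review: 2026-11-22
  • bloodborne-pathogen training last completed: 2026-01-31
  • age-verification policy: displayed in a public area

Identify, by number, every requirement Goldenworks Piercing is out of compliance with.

2, 3, 9, 10

1. condition 'offers permanent makeup' does not hold → requirement n/a → met
2. health department inspection 775 days ago vs limit 540 → not met
3. infection-control review 67 days ago vs limit 60 → not met
4. premises liability coverage $1,000,000 ≥ $900,000 → met
5. client consent form present → met
6. first-aid certification 26 days ago vs limit 30 → met
7. sanitation citations on record 3 ≤ 3 → met
8. bloodborne-pathogen training 362 days ago vs limit 365 → met
9. autoclave spore test 428 days ago vs limit 365 → not met
10. professional liability coverage $750,000 < $775,000 → not met
11. licensed body piercers 3 ≥ 3 → met
12. age-verification policy present → met
Not met: 2, 3, 9, 10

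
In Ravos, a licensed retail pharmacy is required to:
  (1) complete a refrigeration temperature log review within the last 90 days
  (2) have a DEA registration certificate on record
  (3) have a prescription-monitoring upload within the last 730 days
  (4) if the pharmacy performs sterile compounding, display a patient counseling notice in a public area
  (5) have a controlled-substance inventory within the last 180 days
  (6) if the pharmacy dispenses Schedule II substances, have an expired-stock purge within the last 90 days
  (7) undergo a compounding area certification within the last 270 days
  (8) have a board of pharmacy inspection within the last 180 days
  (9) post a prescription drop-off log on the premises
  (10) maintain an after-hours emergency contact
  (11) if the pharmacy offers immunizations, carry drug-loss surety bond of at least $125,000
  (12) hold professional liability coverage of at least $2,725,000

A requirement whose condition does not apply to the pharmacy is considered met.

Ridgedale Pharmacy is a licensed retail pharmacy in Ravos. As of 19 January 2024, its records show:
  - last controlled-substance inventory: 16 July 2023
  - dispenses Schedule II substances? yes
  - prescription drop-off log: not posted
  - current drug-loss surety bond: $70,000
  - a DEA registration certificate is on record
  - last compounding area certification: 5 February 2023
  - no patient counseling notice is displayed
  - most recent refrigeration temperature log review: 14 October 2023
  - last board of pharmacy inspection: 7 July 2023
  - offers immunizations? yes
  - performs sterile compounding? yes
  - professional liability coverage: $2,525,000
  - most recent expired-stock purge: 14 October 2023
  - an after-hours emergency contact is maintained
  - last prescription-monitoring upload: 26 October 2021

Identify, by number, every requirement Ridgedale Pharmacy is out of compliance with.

1, 3, 4, 5, 6, 7, 8, 9, 11, 12

1. refrigeration temperature log review 97 days ago vs limit 90 → not met
2. DEA registration certificate present → met
3. prescription-monitoring upload 815 days ago vs limit 730 → not met
4. condition 'performs sterile compounding' holds; patient counseling notice absent → not met
5. controlled-substance inventory 187 days ago vs limit 180 → not met
6. condition 'dispenses Schedule II substances' holds; expired-stock purge 97 days ago vs limit 90 → not met
7. compounding area certification 348 days ago vs limit 270 → not met
8. board of pharmacy inspection 196 days ago vs limit 180 → not met
9. prescription drop-off log absent → not met
10. after-hours emergency contact present → met
11. condition 'offers immunizations' holds; drug-loss surety bond $70,000 < $125,000 → not met
12. professional liability coverage $2,525,000 < $2,725,000 → not met
Not met: 1, 3, 4, 5, 6, 7, 8, 9, 11, 12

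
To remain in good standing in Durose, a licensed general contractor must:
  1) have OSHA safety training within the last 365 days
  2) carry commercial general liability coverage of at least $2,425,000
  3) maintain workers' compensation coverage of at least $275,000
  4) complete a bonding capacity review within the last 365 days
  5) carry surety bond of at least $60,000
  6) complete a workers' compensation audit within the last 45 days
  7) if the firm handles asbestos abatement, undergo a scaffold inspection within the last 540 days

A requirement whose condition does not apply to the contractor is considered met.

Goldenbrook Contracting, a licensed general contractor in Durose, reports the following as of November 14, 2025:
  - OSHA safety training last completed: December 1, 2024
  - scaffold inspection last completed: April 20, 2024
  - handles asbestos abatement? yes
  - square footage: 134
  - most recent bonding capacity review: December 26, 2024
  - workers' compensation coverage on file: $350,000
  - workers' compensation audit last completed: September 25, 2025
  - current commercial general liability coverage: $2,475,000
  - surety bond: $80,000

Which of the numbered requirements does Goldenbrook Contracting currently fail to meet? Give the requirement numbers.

1. OSHA safety training 348 days ago vs limit 365 → met
2. commercial general liability coverage $2,475,000 ≥ $2,425,000 → met
3. workers' compensation coverage $350,000 ≥ $275,000 → met
4. bonding capacity review 323 days ago vs limit 365 → met
5. surety bond $80,000 ≥ $60,000 → met
6. workers' compensation audit 50 days ago vs limit 45 → not met
7. condition 'handles asbestos abatement' holds; scaffold inspection 573 days ago vs limit 540 → not met
Not met: 6, 7

6, 7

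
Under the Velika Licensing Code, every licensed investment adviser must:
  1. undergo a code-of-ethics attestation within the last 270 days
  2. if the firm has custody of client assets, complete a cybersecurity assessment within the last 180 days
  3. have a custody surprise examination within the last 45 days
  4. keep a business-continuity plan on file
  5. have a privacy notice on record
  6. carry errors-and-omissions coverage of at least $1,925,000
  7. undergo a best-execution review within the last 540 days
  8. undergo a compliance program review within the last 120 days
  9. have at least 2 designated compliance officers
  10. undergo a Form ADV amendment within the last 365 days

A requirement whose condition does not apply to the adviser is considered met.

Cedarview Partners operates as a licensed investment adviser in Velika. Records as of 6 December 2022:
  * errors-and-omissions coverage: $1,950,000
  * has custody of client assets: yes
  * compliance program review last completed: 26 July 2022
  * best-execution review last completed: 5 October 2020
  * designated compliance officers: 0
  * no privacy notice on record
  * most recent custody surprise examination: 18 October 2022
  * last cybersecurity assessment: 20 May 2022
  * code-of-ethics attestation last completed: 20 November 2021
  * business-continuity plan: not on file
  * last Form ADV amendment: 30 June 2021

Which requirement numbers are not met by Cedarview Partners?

1. code-of-ethics attestation 381 days ago vs limit 270 → not met
2. condition 'has custody of client assets' holds; cybersecurity assessment 200 days ago vs limit 180 → not met
3. custody surprise examination 49 days ago vs limit 45 → not met
4. business-continuity plan absent → not met
5. privacy notice absent → not met
6. errors-and-omissions coverage $1,950,000 ≥ $1,925,000 → met
7. best-execution review 792 days ago vs limit 540 → not met
8. compliance program review 133 days ago vs limit 120 → not met
9. designated compliance officers 0 < 2 → not met
10. Form ADV amendment 524 days ago vs limit 365 → not met
Not met: 1, 2, 3, 4, 5, 7, 8, 9, 10

1, 2, 3, 4, 5, 7, 8, 9, 10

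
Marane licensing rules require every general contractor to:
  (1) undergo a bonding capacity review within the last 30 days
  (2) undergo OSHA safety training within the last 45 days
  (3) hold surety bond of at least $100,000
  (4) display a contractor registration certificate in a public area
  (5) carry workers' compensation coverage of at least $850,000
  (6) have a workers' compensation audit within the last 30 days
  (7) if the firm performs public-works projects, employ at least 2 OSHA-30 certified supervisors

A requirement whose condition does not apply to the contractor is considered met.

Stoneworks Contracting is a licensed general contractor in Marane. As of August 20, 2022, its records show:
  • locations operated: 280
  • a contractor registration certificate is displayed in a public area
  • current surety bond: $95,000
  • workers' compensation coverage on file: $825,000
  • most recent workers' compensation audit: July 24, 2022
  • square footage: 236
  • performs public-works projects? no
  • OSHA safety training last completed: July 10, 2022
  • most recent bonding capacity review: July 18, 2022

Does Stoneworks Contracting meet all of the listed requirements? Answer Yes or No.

1. bonding capacity review 33 days ago vs limit 30 → not met
2. OSHA safety training 41 days ago vs limit 45 → met
3. surety bond $95,000 < $100,000 → not met
4. contractor registration certificate present → met
5. workers' compensation coverage $825,000 < $850,000 → not met
6. workers' compensation audit 27 days ago vs limit 30 → met
7. condition 'performs public-works projects' does not hold → requirement n/a → met
Not met: 1, 3, 5

No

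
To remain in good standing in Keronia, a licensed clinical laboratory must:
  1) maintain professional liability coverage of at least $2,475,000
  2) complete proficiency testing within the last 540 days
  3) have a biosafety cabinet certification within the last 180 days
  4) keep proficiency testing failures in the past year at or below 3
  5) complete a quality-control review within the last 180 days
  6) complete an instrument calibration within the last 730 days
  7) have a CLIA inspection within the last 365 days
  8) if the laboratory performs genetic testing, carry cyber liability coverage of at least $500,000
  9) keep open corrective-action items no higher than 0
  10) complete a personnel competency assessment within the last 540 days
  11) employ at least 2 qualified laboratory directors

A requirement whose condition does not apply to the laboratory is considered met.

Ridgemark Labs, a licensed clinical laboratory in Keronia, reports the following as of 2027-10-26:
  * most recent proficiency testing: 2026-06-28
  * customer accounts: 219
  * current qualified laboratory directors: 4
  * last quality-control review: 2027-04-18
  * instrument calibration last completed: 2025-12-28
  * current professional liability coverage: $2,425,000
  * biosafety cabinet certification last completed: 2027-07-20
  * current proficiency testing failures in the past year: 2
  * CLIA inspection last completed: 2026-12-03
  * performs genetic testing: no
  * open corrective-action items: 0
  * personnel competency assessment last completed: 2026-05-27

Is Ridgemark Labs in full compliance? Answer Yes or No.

No

1. professional liability coverage $2,425,000 < $2,475,000 → not met
2. proficiency testing 485 days ago vs limit 540 → met
3. biosafety cabinet certification 98 days ago vs limit 180 → met
4. proficiency testing failures in the past year 2 ≤ 3 → met
5. quality-control review 191 days ago vs limit 180 → not met
6. instrument calibration 667 days ago vs limit 730 → met
7. CLIA inspection 327 days ago vs limit 365 → met
8. condition 'performs genetic testing' does not hold → requirement n/a → met
9. open corrective-action items 0 ≤ 0 → met
10. personnel competency assessment 517 days ago vs limit 540 → met
11. qualified laboratory directors 4 ≥ 2 → met
Not met: 1, 5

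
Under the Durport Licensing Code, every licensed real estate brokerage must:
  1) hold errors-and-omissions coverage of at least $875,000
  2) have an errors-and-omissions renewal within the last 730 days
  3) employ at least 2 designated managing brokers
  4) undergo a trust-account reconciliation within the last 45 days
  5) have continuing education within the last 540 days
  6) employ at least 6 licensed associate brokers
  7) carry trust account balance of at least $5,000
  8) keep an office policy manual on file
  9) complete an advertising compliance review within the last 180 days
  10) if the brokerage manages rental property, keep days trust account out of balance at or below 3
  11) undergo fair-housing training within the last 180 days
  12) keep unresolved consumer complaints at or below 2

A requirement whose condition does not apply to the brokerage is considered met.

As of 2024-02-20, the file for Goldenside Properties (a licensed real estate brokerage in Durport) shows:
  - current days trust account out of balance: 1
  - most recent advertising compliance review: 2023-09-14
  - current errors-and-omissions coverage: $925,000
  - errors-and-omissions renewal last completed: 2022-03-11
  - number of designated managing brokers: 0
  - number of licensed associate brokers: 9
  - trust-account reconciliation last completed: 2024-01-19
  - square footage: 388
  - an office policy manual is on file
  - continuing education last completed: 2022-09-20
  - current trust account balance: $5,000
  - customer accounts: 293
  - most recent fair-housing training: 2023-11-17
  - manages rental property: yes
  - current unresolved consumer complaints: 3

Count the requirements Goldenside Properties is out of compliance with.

1. errors-and-omissions coverage $925,000 ≥ $875,000 → met
2. errors-and-omissions renewal 711 days ago vs limit 730 → met
3. designated managing brokers 0 < 2 → not met
4. trust-account reconciliation 32 days ago vs limit 45 → met
5. continuing education 518 days ago vs limit 540 → met
6. licensed associate brokers 9 ≥ 6 → met
7. trust account balance $5,000 ≥ $5,000 → met
8. office policy manual present → met
9. advertising compliance review 159 days ago vs limit 180 → met
10. condition 'manages rental property' holds; days trust account out of balance 1 ≤ 3 → met
11. fair-housing training 95 days ago vs limit 180 → met
12. unresolved consumer complaints 3 > 2 → not met
Not met: 2 of 12

2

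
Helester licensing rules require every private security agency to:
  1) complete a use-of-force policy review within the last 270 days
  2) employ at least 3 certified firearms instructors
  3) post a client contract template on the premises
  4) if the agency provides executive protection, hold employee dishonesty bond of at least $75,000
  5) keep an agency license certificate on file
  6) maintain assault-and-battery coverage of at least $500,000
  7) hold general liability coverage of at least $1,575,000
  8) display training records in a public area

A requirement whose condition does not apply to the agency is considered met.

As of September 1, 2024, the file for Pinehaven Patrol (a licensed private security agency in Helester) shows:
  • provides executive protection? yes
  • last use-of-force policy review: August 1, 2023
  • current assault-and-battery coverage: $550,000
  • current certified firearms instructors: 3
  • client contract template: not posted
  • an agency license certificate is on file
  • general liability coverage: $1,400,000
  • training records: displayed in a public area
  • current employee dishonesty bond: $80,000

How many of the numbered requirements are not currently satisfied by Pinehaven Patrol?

3

1. use-of-force policy review 397 days ago vs limit 270 → not met
2. certified firearms instructors 3 ≥ 3 → met
3. client contract template absent → not met
4. condition 'provides executive protection' holds; employee dishonesty bond $80,000 ≥ $75,000 → met
5. agency license certificate present → met
6. assault-and-battery coverage $550,000 ≥ $500,000 → met
7. general liability coverage $1,400,000 < $1,575,000 → not met
8. training records present → met
Not met: 3 of 8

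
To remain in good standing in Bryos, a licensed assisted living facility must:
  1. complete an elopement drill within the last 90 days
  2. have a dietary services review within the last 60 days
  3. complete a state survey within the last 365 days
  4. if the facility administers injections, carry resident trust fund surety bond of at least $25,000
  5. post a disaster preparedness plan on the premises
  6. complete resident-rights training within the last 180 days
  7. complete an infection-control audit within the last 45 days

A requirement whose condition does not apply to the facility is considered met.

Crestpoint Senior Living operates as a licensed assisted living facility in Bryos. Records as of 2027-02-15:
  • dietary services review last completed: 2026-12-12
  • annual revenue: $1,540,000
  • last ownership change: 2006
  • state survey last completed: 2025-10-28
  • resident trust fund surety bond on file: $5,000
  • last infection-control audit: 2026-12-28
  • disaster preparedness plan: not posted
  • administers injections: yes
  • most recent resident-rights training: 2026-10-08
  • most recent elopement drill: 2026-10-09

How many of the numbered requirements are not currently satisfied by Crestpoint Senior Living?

6

1. elopement drill 129 days ago vs limit 90 → not met
2. dietary services review 65 days ago vs limit 60 → not met
3. state survey 475 days ago vs limit 365 → not met
4. condition 'administers injections' holds; resident trust fund surety bond $5,000 < $25,000 → not met
5. disaster preparedness plan absent → not met
6. resident-rights training 130 days ago vs limit 180 → met
7. infection-control audit 49 days ago vs limit 45 → not met
Not met: 6 of 7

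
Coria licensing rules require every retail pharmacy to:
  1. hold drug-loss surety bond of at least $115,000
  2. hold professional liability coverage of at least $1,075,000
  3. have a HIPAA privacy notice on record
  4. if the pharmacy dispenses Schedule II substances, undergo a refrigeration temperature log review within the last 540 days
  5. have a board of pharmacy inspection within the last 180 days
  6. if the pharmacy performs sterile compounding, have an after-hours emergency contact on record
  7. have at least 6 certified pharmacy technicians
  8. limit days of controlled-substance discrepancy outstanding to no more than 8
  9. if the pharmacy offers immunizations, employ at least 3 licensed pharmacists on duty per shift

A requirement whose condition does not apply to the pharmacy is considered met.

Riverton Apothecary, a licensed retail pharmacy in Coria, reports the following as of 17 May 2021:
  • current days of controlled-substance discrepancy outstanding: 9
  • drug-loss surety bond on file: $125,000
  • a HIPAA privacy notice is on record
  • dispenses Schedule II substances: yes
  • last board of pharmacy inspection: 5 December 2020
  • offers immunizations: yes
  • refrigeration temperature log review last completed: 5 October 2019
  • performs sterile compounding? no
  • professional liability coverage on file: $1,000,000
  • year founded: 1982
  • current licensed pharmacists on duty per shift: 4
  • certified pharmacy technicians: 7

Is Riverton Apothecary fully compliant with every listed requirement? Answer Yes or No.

No

1. drug-loss surety bond $125,000 ≥ $115,000 → met
2. professional liability coverage $1,000,000 < $1,075,000 → not met
3. HIPAA privacy notice present → met
4. condition 'dispenses Schedule II substances' holds; refrigeration temperature log review 590 days ago vs limit 540 → not met
5. board of pharmacy inspection 163 days ago vs limit 180 → met
6. condition 'performs sterile compounding' does not hold → requirement n/a → met
7. certified pharmacy technicians 7 ≥ 6 → met
8. days of controlled-substance discrepancy outstanding 9 > 8 → not met
9. condition 'offers immunizations' holds; licensed pharmacists on duty per shift 4 ≥ 3 → met
Not met: 2, 4, 8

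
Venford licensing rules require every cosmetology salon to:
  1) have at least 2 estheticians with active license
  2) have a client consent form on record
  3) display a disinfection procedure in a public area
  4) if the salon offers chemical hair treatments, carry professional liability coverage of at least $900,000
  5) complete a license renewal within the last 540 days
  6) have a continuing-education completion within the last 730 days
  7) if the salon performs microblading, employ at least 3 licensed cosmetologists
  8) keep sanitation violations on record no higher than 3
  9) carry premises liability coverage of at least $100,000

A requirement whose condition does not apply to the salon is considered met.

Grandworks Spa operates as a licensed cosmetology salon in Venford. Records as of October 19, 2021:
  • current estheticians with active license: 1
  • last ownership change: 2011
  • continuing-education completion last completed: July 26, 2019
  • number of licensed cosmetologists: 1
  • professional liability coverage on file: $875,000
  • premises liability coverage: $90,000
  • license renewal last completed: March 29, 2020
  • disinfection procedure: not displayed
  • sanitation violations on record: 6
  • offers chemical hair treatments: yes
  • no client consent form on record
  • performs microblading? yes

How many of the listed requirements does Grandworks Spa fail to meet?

9

1. estheticians with active license 1 < 2 → not met
2. client consent form absent → not met
3. disinfection procedure absent → not met
4. condition 'offers chemical hair treatments' holds; professional liability coverage $875,000 < $900,000 → not met
5. license renewal 569 days ago vs limit 540 → not met
6. continuing-education completion 816 days ago vs limit 730 → not met
7. condition 'performs microblading' holds; licensed cosmetologists 1 < 3 → not met
8. sanitation violations on record 6 > 3 → not met
9. premises liability coverage $90,000 < $100,000 → not met
Not met: 9 of 9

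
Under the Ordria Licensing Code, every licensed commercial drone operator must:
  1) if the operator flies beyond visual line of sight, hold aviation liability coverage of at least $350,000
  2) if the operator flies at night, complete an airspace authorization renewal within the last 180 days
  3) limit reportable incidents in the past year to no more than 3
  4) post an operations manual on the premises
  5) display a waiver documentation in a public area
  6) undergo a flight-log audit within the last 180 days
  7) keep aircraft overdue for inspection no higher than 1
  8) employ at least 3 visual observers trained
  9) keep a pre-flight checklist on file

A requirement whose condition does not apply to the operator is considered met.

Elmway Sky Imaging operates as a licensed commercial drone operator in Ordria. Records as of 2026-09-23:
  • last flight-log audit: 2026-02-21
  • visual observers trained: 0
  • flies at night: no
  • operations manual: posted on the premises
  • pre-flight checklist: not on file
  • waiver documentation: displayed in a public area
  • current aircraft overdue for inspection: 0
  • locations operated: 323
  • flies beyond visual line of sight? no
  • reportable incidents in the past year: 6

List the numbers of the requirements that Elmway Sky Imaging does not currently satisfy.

1. condition 'flies beyond visual line of sight' does not hold → requirement n/a → met
2. condition 'flies at night' does not hold → requirement n/a → met
3. reportable incidents in the past year 6 > 3 → not met
4. operations manual present → met
5. waiver documentation present → met
6. flight-log audit 214 days ago vs limit 180 → not met
7. aircraft overdue for inspection 0 ≤ 1 → met
8. visual observers trained 0 < 3 → not met
9. pre-flight checklist absent → not met
Not met: 3, 6, 8, 9

3, 6, 8, 9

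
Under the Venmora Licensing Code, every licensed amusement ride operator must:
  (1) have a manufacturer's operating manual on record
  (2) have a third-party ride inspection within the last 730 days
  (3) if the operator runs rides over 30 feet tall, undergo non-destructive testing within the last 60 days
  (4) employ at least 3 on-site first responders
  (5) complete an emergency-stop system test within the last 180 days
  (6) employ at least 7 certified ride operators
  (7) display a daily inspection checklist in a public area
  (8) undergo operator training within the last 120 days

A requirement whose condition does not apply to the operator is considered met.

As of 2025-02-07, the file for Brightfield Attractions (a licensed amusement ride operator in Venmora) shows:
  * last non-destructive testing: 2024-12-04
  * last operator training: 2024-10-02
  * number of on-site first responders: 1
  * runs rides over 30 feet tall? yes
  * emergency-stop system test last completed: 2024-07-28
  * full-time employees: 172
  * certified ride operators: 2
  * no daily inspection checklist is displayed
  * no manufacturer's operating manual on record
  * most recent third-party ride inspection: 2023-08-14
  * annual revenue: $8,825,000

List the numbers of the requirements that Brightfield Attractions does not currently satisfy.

1. manufacturer's operating manual absent → not met
2. third-party ride inspection 543 days ago vs limit 730 → met
3. condition 'runs rides over 30 feet tall' holds; non-destructive testing 65 days ago vs limit 60 → not met
4. on-site first responders 1 < 3 → not met
5. emergency-stop system test 194 days ago vs limit 180 → not met
6. certified ride operators 2 < 7 → not met
7. daily inspection checklist absent → not met
8. operator training 128 days ago vs limit 120 → not met
Not met: 1, 3, 4, 5, 6, 7, 8

1, 3, 4, 5, 6, 7, 8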